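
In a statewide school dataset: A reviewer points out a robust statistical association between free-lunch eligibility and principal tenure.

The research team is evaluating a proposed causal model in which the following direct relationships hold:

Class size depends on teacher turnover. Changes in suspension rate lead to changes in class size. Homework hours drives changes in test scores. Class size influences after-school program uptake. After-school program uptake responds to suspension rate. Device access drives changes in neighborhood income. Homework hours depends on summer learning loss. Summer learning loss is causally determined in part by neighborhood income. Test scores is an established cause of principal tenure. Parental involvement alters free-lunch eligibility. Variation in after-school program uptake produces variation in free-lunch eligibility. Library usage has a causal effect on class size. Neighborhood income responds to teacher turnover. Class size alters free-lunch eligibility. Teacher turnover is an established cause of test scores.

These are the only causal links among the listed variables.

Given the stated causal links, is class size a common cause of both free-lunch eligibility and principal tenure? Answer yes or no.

Class size has no stated causal path to principal tenure. A confounder must cause both variables, so class size does not qualify.

no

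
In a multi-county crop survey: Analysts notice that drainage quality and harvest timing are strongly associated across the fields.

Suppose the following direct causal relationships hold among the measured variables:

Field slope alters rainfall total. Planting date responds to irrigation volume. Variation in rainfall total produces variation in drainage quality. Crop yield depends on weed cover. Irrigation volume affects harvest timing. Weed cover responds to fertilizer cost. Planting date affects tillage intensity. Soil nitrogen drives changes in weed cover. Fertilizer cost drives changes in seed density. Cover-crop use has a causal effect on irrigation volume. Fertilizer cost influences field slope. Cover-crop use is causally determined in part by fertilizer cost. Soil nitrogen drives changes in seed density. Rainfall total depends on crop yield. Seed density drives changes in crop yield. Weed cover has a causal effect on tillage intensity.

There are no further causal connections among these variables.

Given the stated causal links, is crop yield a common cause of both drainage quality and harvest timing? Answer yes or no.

Crop yield has no stated causal path to harvest timing. A confounder must cause both variables, so crop yield does not qualify.

no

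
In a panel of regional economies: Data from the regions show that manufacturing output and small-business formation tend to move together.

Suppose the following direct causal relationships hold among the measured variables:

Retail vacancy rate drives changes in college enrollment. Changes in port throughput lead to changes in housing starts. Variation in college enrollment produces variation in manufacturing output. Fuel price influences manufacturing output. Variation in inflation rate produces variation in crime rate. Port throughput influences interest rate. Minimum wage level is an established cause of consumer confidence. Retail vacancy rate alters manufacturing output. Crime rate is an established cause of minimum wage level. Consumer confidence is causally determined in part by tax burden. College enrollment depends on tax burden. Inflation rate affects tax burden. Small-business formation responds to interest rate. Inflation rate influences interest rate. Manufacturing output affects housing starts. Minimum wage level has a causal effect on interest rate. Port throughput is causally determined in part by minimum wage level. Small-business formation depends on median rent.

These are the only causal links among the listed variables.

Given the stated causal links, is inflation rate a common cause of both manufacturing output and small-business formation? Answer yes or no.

yes

Inflation rate has a causal path to manufacturing output (inflation rate → tax burden → college enrollment → manufacturing output) and to small-business formation (inflation rate → interest rate → small-business formation), so it is a common cause of both — a confounder.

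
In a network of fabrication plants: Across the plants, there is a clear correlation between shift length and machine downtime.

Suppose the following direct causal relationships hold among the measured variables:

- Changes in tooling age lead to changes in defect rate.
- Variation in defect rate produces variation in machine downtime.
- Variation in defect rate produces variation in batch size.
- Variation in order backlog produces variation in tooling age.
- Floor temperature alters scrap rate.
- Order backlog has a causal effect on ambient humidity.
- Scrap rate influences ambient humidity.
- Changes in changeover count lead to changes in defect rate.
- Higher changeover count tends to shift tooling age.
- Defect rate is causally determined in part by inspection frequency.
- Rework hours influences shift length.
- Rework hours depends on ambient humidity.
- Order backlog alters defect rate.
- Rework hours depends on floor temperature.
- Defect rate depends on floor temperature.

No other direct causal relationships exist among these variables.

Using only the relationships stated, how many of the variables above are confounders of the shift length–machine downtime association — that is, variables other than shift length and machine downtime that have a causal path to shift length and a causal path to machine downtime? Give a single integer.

2

The common causes are: floor temperature (to shift length via floor temperature → rework hours → shift length; to machine downtime via floor temperature → defect rate → machine downtime); order backlog (to shift length via order backlog → ambient humidity → rework hours → shift length; to machine downtime via order backlog → defect rate → machine downtime).
Every other variable lacks a causal path to at least one of shift length and machine downtime.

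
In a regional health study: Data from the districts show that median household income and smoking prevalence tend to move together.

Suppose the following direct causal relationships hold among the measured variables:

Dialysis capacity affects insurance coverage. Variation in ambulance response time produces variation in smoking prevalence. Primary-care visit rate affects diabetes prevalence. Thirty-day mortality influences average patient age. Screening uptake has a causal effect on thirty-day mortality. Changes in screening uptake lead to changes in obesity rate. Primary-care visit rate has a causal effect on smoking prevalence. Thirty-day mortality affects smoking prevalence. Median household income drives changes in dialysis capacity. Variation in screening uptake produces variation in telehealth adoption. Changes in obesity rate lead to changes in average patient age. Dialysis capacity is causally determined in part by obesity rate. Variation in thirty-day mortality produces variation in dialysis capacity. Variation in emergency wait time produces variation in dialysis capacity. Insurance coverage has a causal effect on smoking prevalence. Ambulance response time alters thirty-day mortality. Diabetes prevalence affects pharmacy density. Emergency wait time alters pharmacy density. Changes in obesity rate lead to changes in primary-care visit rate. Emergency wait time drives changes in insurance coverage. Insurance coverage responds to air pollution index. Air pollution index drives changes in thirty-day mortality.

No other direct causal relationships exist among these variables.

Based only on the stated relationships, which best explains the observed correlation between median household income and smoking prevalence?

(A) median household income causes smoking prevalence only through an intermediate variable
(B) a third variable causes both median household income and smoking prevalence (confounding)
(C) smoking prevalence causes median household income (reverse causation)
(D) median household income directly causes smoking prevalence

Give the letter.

A

Median household income reaches smoking prevalence through median household income → dialysis capacity → insurance coverage → smoking prevalence — an indirect causal chain with no direct median household income → smoking prevalence link. No variable causes both median household income and smoking prevalence, so confounding is ruled out; the effect is mediated.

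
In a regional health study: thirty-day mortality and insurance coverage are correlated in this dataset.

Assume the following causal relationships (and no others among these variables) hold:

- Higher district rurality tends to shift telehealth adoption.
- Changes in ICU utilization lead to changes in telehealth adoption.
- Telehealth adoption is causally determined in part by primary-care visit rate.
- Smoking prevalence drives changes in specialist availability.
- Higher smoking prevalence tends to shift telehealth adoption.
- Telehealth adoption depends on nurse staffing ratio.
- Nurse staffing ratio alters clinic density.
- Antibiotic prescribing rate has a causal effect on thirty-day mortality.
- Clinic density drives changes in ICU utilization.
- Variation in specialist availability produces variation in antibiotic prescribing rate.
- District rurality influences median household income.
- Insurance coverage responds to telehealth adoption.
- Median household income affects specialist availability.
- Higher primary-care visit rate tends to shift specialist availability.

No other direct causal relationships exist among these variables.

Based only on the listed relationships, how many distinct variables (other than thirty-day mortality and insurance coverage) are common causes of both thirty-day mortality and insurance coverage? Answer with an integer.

The common causes are: district rurality (to thirty-day mortality via district rurality → median household income → specialist availability → antibiotic prescribing rate → thirty-day mortality; to insurance coverage via district rurality → telehealth adoption → insurance coverage); primary-care visit rate (to thirty-day mortality via primary-care visit rate → specialist availability → antibiotic prescribing rate → thirty-day mortality; to insurance coverage via primary-care visit rate → telehealth adoption → insurance coverage); smoking prevalence (to thirty-day mortality via smoking prevalence → specialist availability → antibiotic prescribing rate → thirty-day mortality; to insurance coverage via smoking prevalence → telehealth adoption → insurance coverage).
Every other variable lacks a causal path to at least one of thirty-day mortality and insurance coverage.

3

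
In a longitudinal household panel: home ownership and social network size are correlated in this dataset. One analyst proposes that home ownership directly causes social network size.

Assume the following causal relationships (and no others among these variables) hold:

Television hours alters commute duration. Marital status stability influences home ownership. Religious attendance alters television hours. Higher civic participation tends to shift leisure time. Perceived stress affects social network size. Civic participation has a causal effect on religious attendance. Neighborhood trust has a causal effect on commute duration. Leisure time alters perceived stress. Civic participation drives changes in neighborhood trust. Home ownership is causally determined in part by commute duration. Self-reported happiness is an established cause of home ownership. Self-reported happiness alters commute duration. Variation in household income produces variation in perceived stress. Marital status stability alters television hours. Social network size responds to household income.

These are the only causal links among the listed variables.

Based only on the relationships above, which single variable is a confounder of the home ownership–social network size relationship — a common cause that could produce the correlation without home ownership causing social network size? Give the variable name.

civic participation

Civic participation has a causal path to home ownership (civic participation → neighborhood trust → commute duration → home ownership) and a separate causal path to social network size (civic participation → leisure time → perceived stress → social network size), so it is a common cause of both.
No stated relationship gives home ownership a causal route to social network size, so the correlation is explained by the shared upstream cause rather than a direct effect.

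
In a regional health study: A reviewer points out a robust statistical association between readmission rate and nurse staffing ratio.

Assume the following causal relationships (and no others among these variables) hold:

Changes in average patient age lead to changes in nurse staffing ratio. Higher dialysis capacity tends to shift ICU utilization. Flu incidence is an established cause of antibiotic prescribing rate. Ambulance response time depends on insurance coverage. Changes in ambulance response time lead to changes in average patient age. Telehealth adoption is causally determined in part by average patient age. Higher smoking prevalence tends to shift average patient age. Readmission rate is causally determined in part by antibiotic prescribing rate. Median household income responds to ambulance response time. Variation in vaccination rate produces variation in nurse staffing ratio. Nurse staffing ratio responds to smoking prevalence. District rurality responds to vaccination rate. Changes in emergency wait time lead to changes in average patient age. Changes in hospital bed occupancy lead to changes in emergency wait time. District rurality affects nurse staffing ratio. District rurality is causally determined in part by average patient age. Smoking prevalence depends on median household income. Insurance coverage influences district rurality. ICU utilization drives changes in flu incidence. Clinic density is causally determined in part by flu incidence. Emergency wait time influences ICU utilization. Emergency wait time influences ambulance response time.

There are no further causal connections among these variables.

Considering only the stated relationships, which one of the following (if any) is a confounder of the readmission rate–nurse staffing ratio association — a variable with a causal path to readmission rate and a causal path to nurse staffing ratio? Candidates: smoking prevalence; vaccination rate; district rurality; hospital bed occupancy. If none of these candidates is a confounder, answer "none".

Hospital bed occupancy causes readmission rate (hospital bed occupancy → emergency wait time → ICU utilization → flu incidence → antibiotic prescribing rate → readmission rate) and also causes nurse staffing ratio (hospital bed occupancy → emergency wait time → average patient age → nurse staffing ratio); it is a common cause of both.
Each of the other candidates lacks a causal path to at least one of readmission rate and nurse staffing ratio, so they do not confound the relationship.

hospital bed occupancy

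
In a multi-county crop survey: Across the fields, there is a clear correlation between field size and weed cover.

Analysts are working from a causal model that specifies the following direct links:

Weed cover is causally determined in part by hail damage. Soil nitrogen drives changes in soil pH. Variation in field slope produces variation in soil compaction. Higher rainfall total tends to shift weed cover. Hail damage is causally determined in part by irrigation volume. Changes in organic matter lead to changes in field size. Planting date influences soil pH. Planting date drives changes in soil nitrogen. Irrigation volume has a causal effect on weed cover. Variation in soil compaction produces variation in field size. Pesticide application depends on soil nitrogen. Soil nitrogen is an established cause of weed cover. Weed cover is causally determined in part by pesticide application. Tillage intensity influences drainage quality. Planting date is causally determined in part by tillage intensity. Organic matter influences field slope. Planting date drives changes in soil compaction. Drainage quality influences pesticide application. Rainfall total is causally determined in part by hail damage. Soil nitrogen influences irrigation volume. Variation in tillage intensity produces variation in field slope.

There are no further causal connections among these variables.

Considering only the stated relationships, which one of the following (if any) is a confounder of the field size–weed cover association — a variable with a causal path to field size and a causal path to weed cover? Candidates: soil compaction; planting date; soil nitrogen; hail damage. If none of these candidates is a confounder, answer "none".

Planting date causes field size (planting date → soil compaction → field size) and also causes weed cover (planting date → soil nitrogen → weed cover); it is a common cause of both.
Each of the other candidates lacks a causal path to at least one of field size and weed cover, so they do not confound the relationship.

planting date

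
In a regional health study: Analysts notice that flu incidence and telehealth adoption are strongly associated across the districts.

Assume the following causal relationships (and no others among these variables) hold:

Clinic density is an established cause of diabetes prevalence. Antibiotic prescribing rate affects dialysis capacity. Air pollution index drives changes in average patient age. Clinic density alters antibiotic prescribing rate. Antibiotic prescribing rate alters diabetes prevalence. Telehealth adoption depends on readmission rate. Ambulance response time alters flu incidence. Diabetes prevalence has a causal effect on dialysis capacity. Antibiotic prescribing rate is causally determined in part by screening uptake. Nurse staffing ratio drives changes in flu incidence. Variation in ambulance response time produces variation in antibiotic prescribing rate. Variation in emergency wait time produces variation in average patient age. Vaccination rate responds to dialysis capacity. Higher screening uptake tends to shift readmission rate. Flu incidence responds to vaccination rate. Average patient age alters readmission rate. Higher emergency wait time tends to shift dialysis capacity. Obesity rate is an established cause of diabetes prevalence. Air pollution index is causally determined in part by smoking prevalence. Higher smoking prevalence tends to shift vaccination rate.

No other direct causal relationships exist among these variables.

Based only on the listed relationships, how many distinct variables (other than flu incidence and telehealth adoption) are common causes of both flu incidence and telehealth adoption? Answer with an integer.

The common causes are: emergency wait time (to flu incidence via emergency wait time → dialysis capacity → vaccination rate → flu incidence; to telehealth adoption via emergency wait time → average patient age → readmission rate → telehealth adoption); screening uptake (to flu incidence via screening uptake → antibiotic prescribing rate → dialysis capacity → vaccination rate → flu incidence; to telehealth adoption via screening uptake → readmission rate → telehealth adoption); smoking prevalence (to flu incidence via smoking prevalence → vaccination rate → flu incidence; to telehealth adoption via smoking prevalence → air pollution index → average patient age → readmission rate → telehealth adoption).
Every other variable lacks a causal path to at least one of flu incidence and telehealth adoption.

3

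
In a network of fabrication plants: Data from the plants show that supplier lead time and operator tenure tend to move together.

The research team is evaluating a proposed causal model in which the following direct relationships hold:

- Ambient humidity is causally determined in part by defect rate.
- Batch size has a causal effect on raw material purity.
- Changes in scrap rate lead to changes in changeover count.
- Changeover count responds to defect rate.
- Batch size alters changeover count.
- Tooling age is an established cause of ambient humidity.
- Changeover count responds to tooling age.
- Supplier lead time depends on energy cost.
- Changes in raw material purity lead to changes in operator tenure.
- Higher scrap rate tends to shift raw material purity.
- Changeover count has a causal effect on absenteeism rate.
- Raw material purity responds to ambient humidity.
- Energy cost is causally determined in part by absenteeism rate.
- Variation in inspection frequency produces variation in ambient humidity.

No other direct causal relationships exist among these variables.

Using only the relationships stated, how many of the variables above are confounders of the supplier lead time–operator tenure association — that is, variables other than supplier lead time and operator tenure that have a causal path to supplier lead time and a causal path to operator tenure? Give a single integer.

The common causes are: batch size (to supplier lead time via batch size → changeover count → absenteeism rate → energy cost → supplier lead time; to operator tenure via batch size → raw material purity → operator tenure); defect rate (to supplier lead time via defect rate → changeover count → absenteeism rate → energy cost → supplier lead time; to operator tenure via defect rate → ambient humidity → raw material purity → operator tenure); scrap rate (to supplier lead time via scrap rate → changeover count → absenteeism rate → energy cost → supplier lead time; to operator tenure via scrap rate → raw material purity → operator tenure); tooling age (to supplier lead time via tooling age → changeover count → absenteeism rate → energy cost → supplier lead time; to operator tenure via tooling age → ambient humidity → raw material purity → operator tenure).
Every other variable lacks a causal path to at least one of supplier lead time and operator tenure.

4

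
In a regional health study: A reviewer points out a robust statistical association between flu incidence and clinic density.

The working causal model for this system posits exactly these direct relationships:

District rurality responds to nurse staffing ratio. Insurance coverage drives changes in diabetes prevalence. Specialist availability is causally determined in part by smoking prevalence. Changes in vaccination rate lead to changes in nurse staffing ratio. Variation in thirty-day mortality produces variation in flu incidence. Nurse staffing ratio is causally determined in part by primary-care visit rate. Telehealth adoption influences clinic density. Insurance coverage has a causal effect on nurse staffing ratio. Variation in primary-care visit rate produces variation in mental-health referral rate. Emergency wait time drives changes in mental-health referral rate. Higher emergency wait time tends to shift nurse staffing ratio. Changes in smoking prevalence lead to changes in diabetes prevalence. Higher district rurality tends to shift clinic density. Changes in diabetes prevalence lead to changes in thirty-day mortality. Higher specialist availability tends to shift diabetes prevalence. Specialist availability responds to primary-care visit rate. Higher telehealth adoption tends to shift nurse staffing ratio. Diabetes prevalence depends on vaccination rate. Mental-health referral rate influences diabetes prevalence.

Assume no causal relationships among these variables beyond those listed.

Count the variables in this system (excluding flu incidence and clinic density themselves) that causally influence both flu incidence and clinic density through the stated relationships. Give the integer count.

4

The common causes are: emergency wait time (to flu incidence via emergency wait time → mental-health referral rate → diabetes prevalence → thirty-day mortality → flu incidence; to clinic density via emergency wait time → nurse staffing ratio → district rurality → clinic density); insurance coverage (to flu incidence via insurance coverage → diabetes prevalence → thirty-day mortality → flu incidence; to clinic density via insurance coverage → nurse staffing ratio → district rurality → clinic density); primary-care visit rate (to flu incidence via primary-care visit rate → mental-health referral rate → diabetes prevalence → thirty-day mortality → flu incidence; to clinic density via primary-care visit rate → nurse staffing ratio → district rurality → clinic density); vaccination rate (to flu incidence via vaccination rate → diabetes prevalence → thirty-day mortality → flu incidence; to clinic density via vaccination rate → nurse staffing ratio → district rurality → clinic density).
Every other variable lacks a causal path to at least one of flu incidence and clinic density.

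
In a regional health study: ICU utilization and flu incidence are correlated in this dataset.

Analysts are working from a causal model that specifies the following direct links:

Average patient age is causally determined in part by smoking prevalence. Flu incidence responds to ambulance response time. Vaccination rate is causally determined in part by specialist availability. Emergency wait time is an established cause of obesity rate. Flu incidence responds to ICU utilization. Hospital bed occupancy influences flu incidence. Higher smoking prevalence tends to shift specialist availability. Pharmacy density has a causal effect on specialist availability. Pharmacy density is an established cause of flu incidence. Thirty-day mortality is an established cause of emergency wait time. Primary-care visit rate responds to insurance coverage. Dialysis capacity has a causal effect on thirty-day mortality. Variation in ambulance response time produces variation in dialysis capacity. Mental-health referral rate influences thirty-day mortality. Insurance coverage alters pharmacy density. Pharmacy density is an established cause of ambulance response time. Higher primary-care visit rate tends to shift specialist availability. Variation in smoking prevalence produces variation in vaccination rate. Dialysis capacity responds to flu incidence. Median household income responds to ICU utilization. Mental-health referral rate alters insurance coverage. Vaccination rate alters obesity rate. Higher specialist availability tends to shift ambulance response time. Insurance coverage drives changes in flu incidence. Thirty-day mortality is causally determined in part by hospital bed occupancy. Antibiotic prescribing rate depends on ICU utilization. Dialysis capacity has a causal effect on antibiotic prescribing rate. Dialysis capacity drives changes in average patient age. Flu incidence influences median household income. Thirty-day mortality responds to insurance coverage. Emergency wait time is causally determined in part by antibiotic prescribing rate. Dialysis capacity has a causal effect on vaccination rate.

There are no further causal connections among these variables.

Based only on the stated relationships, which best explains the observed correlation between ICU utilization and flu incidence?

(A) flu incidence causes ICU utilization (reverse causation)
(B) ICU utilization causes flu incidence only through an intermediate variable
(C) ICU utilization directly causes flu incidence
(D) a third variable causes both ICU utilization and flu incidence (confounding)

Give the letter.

C

There is a stated direct causal link ICU utilization → flu incidence, and no variable causes both ICU utilization and flu incidence, so the correlation reflects direct causation.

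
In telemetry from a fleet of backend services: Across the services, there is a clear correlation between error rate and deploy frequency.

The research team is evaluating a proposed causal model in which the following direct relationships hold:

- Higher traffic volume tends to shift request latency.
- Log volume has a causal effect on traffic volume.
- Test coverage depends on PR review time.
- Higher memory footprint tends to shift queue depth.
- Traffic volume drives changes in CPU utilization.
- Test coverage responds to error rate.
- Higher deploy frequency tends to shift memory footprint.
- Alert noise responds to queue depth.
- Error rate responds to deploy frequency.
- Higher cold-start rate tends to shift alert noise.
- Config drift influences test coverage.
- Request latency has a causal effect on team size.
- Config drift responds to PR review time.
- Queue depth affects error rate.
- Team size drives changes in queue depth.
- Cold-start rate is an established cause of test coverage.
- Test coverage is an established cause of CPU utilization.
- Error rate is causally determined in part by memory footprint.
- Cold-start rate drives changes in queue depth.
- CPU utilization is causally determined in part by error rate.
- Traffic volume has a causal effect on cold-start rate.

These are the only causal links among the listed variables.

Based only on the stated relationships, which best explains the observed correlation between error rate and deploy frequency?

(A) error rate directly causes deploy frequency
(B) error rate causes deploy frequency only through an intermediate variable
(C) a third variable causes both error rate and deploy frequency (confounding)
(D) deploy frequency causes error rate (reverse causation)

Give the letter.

D

The stated link runs deploy frequency → error rate; error rate has no causal path to deploy frequency. No variable causes both, so confounding is ruled out. The correlation reflects reverse causation.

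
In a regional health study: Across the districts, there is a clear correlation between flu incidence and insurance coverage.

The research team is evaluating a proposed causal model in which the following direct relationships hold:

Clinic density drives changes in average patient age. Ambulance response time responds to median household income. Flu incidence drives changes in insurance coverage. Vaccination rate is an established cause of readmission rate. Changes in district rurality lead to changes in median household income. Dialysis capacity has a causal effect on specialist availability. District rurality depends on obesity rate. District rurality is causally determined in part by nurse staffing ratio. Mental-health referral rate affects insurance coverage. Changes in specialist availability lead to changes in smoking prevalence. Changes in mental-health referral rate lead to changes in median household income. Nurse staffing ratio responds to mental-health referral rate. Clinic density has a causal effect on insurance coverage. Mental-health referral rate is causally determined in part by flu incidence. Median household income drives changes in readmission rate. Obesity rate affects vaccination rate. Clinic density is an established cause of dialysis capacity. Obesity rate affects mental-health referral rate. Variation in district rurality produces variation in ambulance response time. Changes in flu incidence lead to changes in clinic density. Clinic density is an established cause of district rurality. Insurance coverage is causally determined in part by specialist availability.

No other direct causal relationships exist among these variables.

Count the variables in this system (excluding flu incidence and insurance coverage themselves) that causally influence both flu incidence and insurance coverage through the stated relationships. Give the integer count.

No listed variable has a causal path to both flu incidence and insurance coverage, so there are no common causes.

0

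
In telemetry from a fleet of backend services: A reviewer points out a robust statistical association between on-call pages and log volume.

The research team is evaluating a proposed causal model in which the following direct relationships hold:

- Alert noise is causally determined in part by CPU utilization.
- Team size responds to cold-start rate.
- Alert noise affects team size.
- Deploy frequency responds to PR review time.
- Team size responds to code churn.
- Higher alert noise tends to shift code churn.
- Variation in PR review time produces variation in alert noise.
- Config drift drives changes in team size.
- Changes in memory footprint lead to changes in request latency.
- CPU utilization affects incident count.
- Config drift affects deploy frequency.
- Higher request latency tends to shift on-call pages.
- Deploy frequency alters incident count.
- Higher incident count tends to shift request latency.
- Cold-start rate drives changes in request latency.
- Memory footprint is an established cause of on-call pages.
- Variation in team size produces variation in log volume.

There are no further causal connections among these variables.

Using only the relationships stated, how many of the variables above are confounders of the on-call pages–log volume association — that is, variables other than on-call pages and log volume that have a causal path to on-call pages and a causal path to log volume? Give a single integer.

The common causes are: CPU utilization (to on-call pages via CPU utilization → incident count → request latency → on-call pages; to log volume via CPU utilization → alert noise → team size → log volume); PR review time (to on-call pages via PR review time → deploy frequency → incident count → request latency → on-call pages; to log volume via PR review time → alert noise → team size → log volume); cold-start rate (to on-call pages via cold-start rate → request latency → on-call pages; to log volume via cold-start rate → team size → log volume); config drift (to on-call pages via config drift → deploy frequency → incident count → request latency → on-call pages; to log volume via config drift → team size → log volume).
Every other variable lacks a causal path to at least one of on-call pages and log volume.

4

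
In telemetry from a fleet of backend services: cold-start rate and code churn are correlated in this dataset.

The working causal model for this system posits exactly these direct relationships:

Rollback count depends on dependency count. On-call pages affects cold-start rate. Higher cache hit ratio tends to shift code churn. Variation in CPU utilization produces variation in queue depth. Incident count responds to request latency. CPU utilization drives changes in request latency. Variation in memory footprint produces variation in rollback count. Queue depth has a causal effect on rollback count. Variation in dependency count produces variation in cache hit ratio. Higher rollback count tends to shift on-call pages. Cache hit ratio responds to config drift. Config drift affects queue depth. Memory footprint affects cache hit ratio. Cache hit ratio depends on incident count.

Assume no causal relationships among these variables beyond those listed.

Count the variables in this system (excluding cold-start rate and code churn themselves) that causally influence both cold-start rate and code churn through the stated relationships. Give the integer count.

The common causes are: CPU utilization (to cold-start rate via CPU utilization → queue depth → rollback count → on-call pages → cold-start rate; to code churn via CPU utilization → request latency → incident count → cache hit ratio → code churn); config drift (to cold-start rate via config drift → queue depth → rollback count → on-call pages → cold-start rate; to code churn via config drift → cache hit ratio → code churn); dependency count (to cold-start rate via dependency count → rollback count → on-call pages → cold-start rate; to code churn via dependency count → cache hit ratio → code churn); memory footprint (to cold-start rate via memory footprint → rollback count → on-call pages → cold-start rate; to code churn via memory footprint → cache hit ratio → code churn).
Every other variable lacks a causal path to at least one of cold-start rate and code churn.

4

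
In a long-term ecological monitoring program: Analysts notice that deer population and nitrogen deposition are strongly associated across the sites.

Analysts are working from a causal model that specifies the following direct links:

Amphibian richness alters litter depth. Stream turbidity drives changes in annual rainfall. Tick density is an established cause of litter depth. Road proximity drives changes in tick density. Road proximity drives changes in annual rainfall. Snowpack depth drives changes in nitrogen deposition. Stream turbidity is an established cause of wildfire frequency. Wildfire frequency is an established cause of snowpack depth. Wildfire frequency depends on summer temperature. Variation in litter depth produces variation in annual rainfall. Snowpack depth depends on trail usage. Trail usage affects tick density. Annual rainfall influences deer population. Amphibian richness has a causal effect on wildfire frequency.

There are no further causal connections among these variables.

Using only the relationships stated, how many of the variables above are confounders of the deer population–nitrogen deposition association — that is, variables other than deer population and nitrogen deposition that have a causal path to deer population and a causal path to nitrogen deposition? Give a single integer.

3

The common causes are: amphibian richness (to deer population via amphibian richness → litter depth → annual rainfall → deer population; to nitrogen deposition via amphibian richness → wildfire frequency → snowpack depth → nitrogen deposition); stream turbidity (to deer population via stream turbidity → annual rainfall → deer population; to nitrogen deposition via stream turbidity → wildfire frequency → snowpack depth → nitrogen deposition); trail usage (to deer population via trail usage → tick density → litter depth → annual rainfall → deer population; to nitrogen deposition via trail usage → snowpack depth → nitrogen deposition).
Every other variable lacks a causal path to at least one of deer population and nitrogen deposition.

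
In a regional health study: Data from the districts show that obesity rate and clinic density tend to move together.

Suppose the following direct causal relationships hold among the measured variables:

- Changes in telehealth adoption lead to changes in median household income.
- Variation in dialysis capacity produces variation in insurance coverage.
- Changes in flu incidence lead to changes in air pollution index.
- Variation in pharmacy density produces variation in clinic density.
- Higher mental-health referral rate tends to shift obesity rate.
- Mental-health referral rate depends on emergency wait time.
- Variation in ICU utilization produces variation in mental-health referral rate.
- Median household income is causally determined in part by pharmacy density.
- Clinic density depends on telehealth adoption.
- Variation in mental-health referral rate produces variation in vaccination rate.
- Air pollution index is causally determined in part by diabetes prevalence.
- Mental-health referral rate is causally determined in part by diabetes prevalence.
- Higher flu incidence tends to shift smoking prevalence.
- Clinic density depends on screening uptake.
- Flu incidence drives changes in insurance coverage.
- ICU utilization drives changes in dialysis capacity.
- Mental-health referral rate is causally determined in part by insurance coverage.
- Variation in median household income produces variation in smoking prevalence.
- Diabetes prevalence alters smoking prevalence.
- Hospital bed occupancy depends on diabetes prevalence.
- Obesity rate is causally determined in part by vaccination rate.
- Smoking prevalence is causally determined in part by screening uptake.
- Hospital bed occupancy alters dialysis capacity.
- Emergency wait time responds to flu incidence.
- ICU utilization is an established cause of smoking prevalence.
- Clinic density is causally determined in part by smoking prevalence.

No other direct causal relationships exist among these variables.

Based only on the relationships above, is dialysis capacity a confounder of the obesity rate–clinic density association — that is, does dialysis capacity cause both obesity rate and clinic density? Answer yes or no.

Dialysis capacity has no stated causal path to clinic density. A confounder must cause both variables, so dialysis capacity does not qualify.

no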